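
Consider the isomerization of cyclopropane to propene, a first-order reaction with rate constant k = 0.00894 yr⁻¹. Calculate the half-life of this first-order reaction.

77.53 yr

Step 1: For a first-order reaction, t₁/₂ = ln(2)/k
Step 2: t₁/₂ = ln(2)/0.00894
Step 3: t₁/₂ = 0.6931/0.00894 = 77.53 yr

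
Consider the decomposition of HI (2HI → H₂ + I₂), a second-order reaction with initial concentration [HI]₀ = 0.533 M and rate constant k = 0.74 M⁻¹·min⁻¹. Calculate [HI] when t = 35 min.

0.036 M

Step 1: For a second-order reaction: 1/[HI] = 1/[HI]₀ + kt
Step 2: 1/[HI] = 1/0.533 + 0.74 × 35
Step 3: 1/[HI] = 1.876 + 25.9 = 27.78
Step 4: [HI] = 1/27.78 = 0.036 M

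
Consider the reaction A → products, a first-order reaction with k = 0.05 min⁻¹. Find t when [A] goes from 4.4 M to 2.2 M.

13.86 min

Step 1: For first-order: t = ln([A]₀/[A])/k
Step 2: t = ln(4.4/2.2)/0.05
Step 3: t = ln(2)/0.05
Step 4: t = 0.6931/0.05 = 13.86 min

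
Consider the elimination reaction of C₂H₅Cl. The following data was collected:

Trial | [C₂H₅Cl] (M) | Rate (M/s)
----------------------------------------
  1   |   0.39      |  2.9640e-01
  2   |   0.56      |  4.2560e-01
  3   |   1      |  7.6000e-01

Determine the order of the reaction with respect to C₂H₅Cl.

first order (1)

Step 1: Compare trials to find order n where rate₂/rate₁ = ([C₂H₅Cl]₂/[C₂H₅Cl]₁)^n
Step 2: rate₂/rate₁ = 4.2560e-01/2.9640e-01 = 1.436
Step 3: [C₂H₅Cl]₂/[C₂H₅Cl]₁ = 0.56/0.39 = 1.436
Step 4: n = ln(1.436)/ln(1.436) = 1.00 ≈ 1
Step 5: The reaction is first order in C₂H₅Cl.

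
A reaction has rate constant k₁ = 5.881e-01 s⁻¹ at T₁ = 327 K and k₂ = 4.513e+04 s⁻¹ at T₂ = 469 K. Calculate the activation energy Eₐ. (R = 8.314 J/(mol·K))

101.0 kJ/mol

Step 1: Use the two-temperature Arrhenius form: ln(k₂/k₁) = -Eₐ/R × (1/T₂ - 1/T₁)
Step 2: ln(k₂/k₁) = ln(4.513e+04/5.881e-01) = ln(76738.6) = 11.2482
Step 3: 1/T₂ - 1/T₁ = 1/469 - 1/327 = -9.259078e-04 K⁻¹
Step 4: Eₐ = -R × ln(k₂/k₁) / (1/T₂ - 1/T₁) = -8.314 × 11.2482 / -9.259078e-04
Step 5: Eₐ = 1.0100e+05 J/mol = 101.0 kJ/mol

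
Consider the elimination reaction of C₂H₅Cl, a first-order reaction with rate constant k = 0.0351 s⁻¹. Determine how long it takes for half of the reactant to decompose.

19.75 s

Step 1: For a first-order reaction, t₁/₂ = ln(2)/k
Step 2: t₁/₂ = ln(2)/0.0351
Step 3: t₁/₂ = 0.6931/0.0351 = 19.75 s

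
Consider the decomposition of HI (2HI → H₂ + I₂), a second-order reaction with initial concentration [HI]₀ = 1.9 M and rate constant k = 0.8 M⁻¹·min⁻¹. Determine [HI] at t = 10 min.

0.1173 M

Step 1: For a second-order reaction: 1/[HI] = 1/[HI]₀ + kt
Step 2: 1/[HI] = 1/1.9 + 0.8 × 10
Step 3: 1/[HI] = 0.5263 + 8 = 8.526
Step 4: [HI] = 1/8.526 = 0.1173 M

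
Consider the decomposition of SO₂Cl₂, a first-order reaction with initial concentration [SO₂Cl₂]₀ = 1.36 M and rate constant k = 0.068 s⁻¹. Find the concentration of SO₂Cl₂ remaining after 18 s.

0.3999 M

Step 1: For a first-order reaction: [SO₂Cl₂] = [SO₂Cl₂]₀ × e^(-kt)
Step 2: [SO₂Cl₂] = 1.36 × e^(-0.068 × 18)
Step 3: [SO₂Cl₂] = 1.36 × e^(-1.224)
Step 4: [SO₂Cl₂] = 1.36 × 0.294052 = 0.3999 M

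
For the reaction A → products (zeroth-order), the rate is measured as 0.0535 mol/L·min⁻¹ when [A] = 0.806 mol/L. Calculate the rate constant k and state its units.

0.0535 mol/L·min⁻¹

Step 1: For a zeroth-order reaction, rate = k (independent of concentration).
Step 2: k = rate = 0.0535 mol/L·min⁻¹.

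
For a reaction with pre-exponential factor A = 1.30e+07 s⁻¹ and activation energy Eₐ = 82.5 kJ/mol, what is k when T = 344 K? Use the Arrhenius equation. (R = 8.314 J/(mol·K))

3.86e-06 s⁻¹

Step 1: Use the Arrhenius equation: k = A × exp(-Eₐ/RT)
Step 2: Convert Eₐ to J/mol: 82.5 kJ/mol = 82500 J/mol
Step 3: Calculate the exponent: -Eₐ/(RT) = -82500/(8.314 × 344) = -28.84599
Step 4: k = 1.30e+07 × exp(-28.84599)
Step 5: k = 1.30e+07 × 2.96719e-13 = 3.8573e-06 s⁻¹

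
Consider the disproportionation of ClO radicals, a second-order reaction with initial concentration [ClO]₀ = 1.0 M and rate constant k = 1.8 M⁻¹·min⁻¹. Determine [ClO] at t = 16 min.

0.03356 M

Step 1: For a second-order reaction: 1/[ClO] = 1/[ClO]₀ + kt
Step 2: 1/[ClO] = 1/1.0 + 1.8 × 16
Step 3: 1/[ClO] = 1 + 28.8 = 29.8
Step 4: [ClO] = 1/29.8 = 0.03356 M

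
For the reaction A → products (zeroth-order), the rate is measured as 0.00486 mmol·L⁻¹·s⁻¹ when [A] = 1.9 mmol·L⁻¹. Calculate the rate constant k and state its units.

0.00486 mmol·L⁻¹·s⁻¹

Step 1: For a zeroth-order reaction, rate = k (independent of concentration).
Step 2: k = rate = 0.00486 mmol·L⁻¹·s⁻¹.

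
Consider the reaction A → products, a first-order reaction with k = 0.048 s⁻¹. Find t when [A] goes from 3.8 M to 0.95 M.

28.88 s

Step 1: For first-order: t = ln([A]₀/[A])/k
Step 2: t = ln(3.8/0.95)/0.048
Step 3: t = ln(4)/0.048
Step 4: t = 1.386/0.048 = 28.88 s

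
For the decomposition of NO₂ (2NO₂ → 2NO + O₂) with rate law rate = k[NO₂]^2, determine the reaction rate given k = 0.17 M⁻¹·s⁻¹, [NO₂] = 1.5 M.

0.3825 M/s

Step 1: Identify the rate law: rate = k[NO₂]^2
Step 2: Substitute values: rate = 0.17 × (1.5)^2
Step 3: Calculate: rate = 0.17 × 2.25 = 0.3825 M/s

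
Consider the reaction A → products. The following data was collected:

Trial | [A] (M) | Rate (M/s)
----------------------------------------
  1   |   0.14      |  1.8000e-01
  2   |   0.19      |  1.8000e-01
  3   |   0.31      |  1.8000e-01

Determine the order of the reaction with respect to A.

zeroth order (0)

Step 1: Compare trials - when concentration changes, rate stays constant.
Step 2: rate₂/rate₁ = 1.8000e-01/1.8000e-01 = 1
Step 3: [A]₂/[A]₁ = 0.19/0.14 = 1.357
Step 4: Since rate ratio ≈ (conc ratio)^0, the reaction is zeroth order.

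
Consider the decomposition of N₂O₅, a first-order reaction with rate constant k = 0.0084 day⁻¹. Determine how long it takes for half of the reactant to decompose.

82.52 day

Step 1: For a first-order reaction, t₁/₂ = ln(2)/k
Step 2: t₁/₂ = ln(2)/0.0084
Step 3: t₁/₂ = 0.6931/0.0084 = 82.52 day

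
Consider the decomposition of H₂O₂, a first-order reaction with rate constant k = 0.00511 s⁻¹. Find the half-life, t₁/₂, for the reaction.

135.6 s

Step 1: For a first-order reaction, t₁/₂ = ln(2)/k
Step 2: t₁/₂ = ln(2)/0.00511
Step 3: t₁/₂ = 0.6931/0.00511 = 135.6 s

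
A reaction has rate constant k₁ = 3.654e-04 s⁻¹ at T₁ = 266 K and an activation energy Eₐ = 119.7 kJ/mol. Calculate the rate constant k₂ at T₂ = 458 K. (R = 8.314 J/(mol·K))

2.612e+06 s⁻¹

Step 1: Use the two-temperature Arrhenius form: ln(k₂/k₁) = -Eₐ/R × (1/T₂ - 1/T₁)
Step 2: Convert Eₐ to J/mol: 119.7 kJ/mol = 119700 J/mol
Step 3: 1/T₂ - 1/T₁ = 1/458 - 1/266 = -1.575992e-03 K⁻¹
Step 4: ln(k₂/k₁) = -119700/8.314 × -1.575992e-03 = 22.69019
Step 5: k₂ = k₁ × exp(22.69019) = 3.654e-04 × 7.14865e+09 = 2.612e+06 s⁻¹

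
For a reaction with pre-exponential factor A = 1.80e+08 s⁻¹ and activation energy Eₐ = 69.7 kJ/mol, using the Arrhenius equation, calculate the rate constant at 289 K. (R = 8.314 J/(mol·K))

4.54e-05 s⁻¹

Step 1: Use the Arrhenius equation: k = A × exp(-Eₐ/RT)
Step 2: Convert Eₐ to J/mol: 69.7 kJ/mol = 69700 J/mol
Step 3: Calculate the exponent: -Eₐ/(RT) = -69700/(8.314 × 289) = -29.00848
Step 4: k = 1.80e+08 × exp(-29.00848)
Step 5: k = 1.80e+08 × 2.52219e-13 = 4.5399e-05 s⁻¹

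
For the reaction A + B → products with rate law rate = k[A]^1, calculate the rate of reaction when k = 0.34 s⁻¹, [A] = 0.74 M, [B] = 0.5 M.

0.2516 M/s

Step 1: The rate law is rate = k[A]^1
Step 2: Note that the rate does not depend on [B] (zero order in B).
Step 3: rate = 0.34 × (0.74)^1 = 0.2516 M/s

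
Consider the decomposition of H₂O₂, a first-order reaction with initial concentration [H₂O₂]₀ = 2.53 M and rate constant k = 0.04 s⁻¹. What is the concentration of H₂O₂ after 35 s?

0.6239 M

Step 1: For a first-order reaction: [H₂O₂] = [H₂O₂]₀ × e^(-kt)
Step 2: [H₂O₂] = 2.53 × e^(-0.04 × 35)
Step 3: [H₂O₂] = 2.53 × e^(-1.4)
Step 4: [H₂O₂] = 2.53 × 0.246597 = 0.6239 M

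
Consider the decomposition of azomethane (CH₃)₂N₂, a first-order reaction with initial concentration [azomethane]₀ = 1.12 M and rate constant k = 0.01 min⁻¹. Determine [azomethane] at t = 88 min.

0.4646 M

Step 1: For a first-order reaction: [azomethane] = [azomethane]₀ × e^(-kt)
Step 2: [azomethane] = 1.12 × e^(-0.01 × 88)
Step 3: [azomethane] = 1.12 × e^(-0.88)
Step 4: [azomethane] = 1.12 × 0.414783 = 0.4646 M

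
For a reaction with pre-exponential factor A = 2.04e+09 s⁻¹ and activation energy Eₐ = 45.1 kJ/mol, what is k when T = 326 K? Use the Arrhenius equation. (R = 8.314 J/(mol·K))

1.21e+02 s⁻¹

Step 1: Use the Arrhenius equation: k = A × exp(-Eₐ/RT)
Step 2: Convert Eₐ to J/mol: 45.1 kJ/mol = 45100 J/mol
Step 3: Calculate the exponent: -Eₐ/(RT) = -45100/(8.314 × 326) = -16.63983
Step 4: k = 2.04e+09 × exp(-16.63983)
Step 5: k = 2.04e+09 × 5.93490e-08 = 1.2107e+02 s⁻¹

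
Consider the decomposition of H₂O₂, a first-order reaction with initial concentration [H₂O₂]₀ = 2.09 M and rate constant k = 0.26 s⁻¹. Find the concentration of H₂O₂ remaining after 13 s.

0.07116 M

Step 1: For a first-order reaction: [H₂O₂] = [H₂O₂]₀ × e^(-kt)
Step 2: [H₂O₂] = 2.09 × e^(-0.26 × 13)
Step 3: [H₂O₂] = 2.09 × e^(-3.38)
Step 4: [H₂O₂] = 2.09 × 0.0340475 = 0.07116 M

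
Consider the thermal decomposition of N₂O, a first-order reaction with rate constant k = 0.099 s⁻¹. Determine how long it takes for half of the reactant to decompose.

7.001 s

Step 1: For a first-order reaction, t₁/₂ = ln(2)/k
Step 2: t₁/₂ = ln(2)/0.099
Step 3: t₁/₂ = 0.6931/0.099 = 7.001 s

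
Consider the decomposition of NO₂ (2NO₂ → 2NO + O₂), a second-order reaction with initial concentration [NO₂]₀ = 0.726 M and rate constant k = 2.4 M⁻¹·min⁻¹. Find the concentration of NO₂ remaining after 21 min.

0.01931 M

Step 1: For a second-order reaction: 1/[NO₂] = 1/[NO₂]₀ + kt
Step 2: 1/[NO₂] = 1/0.726 + 2.4 × 21
Step 3: 1/[NO₂] = 1.377 + 50.4 = 51.78
Step 4: [NO₂] = 1/51.78 = 0.01931 M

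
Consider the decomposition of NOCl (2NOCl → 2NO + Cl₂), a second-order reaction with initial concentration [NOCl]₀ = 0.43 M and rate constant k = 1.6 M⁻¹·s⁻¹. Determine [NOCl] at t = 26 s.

0.02277 M

Step 1: For a second-order reaction: 1/[NOCl] = 1/[NOCl]₀ + kt
Step 2: 1/[NOCl] = 1/0.43 + 1.6 × 26
Step 3: 1/[NOCl] = 2.326 + 41.6 = 43.93
Step 4: [NOCl] = 1/43.93 = 0.02277 M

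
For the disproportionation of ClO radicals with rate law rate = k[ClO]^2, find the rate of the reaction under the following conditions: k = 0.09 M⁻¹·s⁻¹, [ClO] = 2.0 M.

0.36 M/s

Step 1: Identify the rate law: rate = k[ClO]^2
Step 2: Substitute values: rate = 0.09 × (2.0)^2
Step 3: Calculate: rate = 0.09 × 4 = 0.36 M/s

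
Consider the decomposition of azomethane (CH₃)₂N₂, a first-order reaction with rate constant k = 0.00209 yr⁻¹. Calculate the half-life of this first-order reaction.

331.6 yr

Step 1: For a first-order reaction, t₁/₂ = ln(2)/k
Step 2: t₁/₂ = ln(2)/0.00209
Step 3: t₁/₂ = 0.6931/0.00209 = 331.6 yr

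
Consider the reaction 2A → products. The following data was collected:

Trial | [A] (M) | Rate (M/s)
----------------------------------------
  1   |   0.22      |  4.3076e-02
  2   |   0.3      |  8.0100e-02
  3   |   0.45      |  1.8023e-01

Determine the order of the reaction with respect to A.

second order (2)

Step 1: Compare trials to find order n where rate₂/rate₁ = ([A]₂/[A]₁)^n
Step 2: rate₂/rate₁ = 8.0100e-02/4.3076e-02 = 1.86
Step 3: [A]₂/[A]₁ = 0.3/0.22 = 1.364
Step 4: n = ln(1.86)/ln(1.364) = 2.00 ≈ 2
Step 5: The reaction is second order in A.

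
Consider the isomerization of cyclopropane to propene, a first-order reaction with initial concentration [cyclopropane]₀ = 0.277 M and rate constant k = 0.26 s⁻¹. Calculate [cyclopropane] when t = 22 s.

0.0009085 M

Step 1: For a first-order reaction: [cyclopropane] = [cyclopropane]₀ × e^(-kt)
Step 2: [cyclopropane] = 0.277 × e^(-0.26 × 22)
Step 3: [cyclopropane] = 0.277 × e^(-5.72)
Step 4: [cyclopropane] = 0.277 × 0.00327971 = 0.0009085 M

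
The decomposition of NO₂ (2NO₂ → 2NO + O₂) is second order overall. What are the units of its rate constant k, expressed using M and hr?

M⁻¹·hr⁻¹

Step 1: For overall order n, rate = k × (concentration)^n.
Step 2: Rate has units M·hr⁻¹; concentration term has units M^2.
Step 3: k = rate / (concentration)^n, so units of k = M^(1-2)·hr⁻¹ = M⁻¹·hr⁻¹.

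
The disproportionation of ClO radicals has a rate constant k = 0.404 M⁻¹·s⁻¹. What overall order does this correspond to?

second order (2)

Step 1: The units of k for an nth-order reaction are (concentration)^(1-n)·(time)⁻¹.
Step 2: Here k has units M⁻¹·s⁻¹, so the concentration exponent is -1.
Step 3: 1 - n = -1 ⇒ n = 2. The reaction is second order.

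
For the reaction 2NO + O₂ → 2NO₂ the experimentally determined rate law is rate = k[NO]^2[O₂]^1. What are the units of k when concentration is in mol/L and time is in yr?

(mol/L)⁻²·yr⁻¹

Step 1: Overall order = 2 + 1 = 3.
Step 2: rate has units mol/L·yr⁻¹; [NO]^2[O₂]^1 has units (mol/L)^3.
Step 3: k = rate/([NO]^2[O₂]^1), so units of k = (mol/L)^(1-3)·yr⁻¹ = (mol/L)⁻²·yr⁻¹.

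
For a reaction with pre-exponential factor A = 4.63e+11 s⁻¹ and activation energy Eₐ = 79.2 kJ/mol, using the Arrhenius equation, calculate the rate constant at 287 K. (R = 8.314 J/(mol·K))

1.78e-03 s⁻¹

Step 1: Use the Arrhenius equation: k = A × exp(-Eₐ/RT)
Step 2: Convert Eₐ to J/mol: 79.2 kJ/mol = 79200 J/mol
Step 3: Calculate the exponent: -Eₐ/(RT) = -79200/(8.314 × 287) = -33.19199
Step 4: k = 4.63e+11 × exp(-33.19199)
Step 5: k = 4.63e+11 × 3.84505e-15 = 1.7803e-03 s⁻¹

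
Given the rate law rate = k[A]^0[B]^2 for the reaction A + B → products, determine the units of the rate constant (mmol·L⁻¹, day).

(mmol·L⁻¹)⁻¹·day⁻¹

Step 1: Overall order = 0 + 2 = 2.
Step 2: rate has units mmol·L⁻¹·day⁻¹; [A]^0[B]^2 has units (mmol·L⁻¹)^2.
Step 3: k = rate/([A]^0[B]^2), so units of k = (mmol·L⁻¹)^(1-2)·day⁻¹ = (mmol·L⁻¹)⁻¹·day⁻¹.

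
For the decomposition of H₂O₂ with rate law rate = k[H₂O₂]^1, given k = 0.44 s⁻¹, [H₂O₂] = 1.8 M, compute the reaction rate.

0.792 M/s

Step 1: Identify the rate law: rate = k[H₂O₂]^1
Step 2: Substitute values: rate = 0.44 × (1.8)^1
Step 3: Calculate: rate = 0.44 × 1.8 = 0.792 M/s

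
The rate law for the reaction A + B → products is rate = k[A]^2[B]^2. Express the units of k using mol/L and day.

(mol/L)⁻³·day⁻¹

Step 1: Overall order = 2 + 2 = 4.
Step 2: rate has units mol/L·day⁻¹; [A]^2[B]^2 has units (mol/L)^4.
Step 3: k = rate/([A]^2[B]^2), so units of k = (mol/L)^(1-4)·day⁻¹ = (mol/L)⁻³·day⁻¹.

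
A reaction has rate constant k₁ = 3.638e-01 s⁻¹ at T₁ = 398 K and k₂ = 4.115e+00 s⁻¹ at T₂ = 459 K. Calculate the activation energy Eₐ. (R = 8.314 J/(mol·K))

60.4 kJ/mol

Step 1: Use the two-temperature Arrhenius form: ln(k₂/k₁) = -Eₐ/R × (1/T₂ - 1/T₁)
Step 2: ln(k₂/k₁) = ln(4.115e+00/3.638e-01) = ln(11.3112) = 2.42579
Step 3: 1/T₂ - 1/T₁ = 1/459 - 1/398 = -3.339136e-04 K⁻¹
Step 4: Eₐ = -R × ln(k₂/k₁) / (1/T₂ - 1/T₁) = -8.314 × 2.42579 / -3.339136e-04
Step 5: Eₐ = 6.0399e+04 J/mol = 60.4 kJ/mol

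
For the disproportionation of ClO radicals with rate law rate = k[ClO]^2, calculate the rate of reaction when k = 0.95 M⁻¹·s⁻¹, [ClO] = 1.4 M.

1.862 M/s

Step 1: Identify the rate law: rate = k[ClO]^2
Step 2: Substitute values: rate = 0.95 × (1.4)^2
Step 3: Calculate: rate = 0.95 × 1.96 = 1.862 M/s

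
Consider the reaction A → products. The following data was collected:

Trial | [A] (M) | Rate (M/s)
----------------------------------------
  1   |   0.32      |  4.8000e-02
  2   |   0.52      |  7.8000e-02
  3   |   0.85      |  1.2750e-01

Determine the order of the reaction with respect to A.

first order (1)

Step 1: Compare trials to find order n where rate₂/rate₁ = ([A]₂/[A]₁)^n
Step 2: rate₂/rate₁ = 7.8000e-02/4.8000e-02 = 1.625
Step 3: [A]₂/[A]₁ = 0.52/0.32 = 1.625
Step 4: n = ln(1.625)/ln(1.625) = 1.00 ≈ 1
Step 5: The reaction is first order in A.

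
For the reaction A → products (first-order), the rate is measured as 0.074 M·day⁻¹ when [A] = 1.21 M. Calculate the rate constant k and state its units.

0.06116 day⁻¹

Step 1: rate = k[A]^1, so k = rate / [A]^1.
Step 2: k = 0.074 / (1.21)^1 = 0.074 / 1.21.
Step 3: k = 0.06116 day⁻¹.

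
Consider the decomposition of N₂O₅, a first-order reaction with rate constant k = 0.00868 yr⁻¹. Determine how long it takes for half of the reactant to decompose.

79.86 yr

Step 1: For a first-order reaction, t₁/₂ = ln(2)/k
Step 2: t₁/₂ = ln(2)/0.00868
Step 3: t₁/₂ = 0.6931/0.00868 = 79.86 yr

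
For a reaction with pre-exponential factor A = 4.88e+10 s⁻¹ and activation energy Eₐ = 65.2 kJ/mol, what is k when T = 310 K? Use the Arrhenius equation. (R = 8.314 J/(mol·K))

5.03e-01 s⁻¹

Step 1: Use the Arrhenius equation: k = A × exp(-Eₐ/RT)
Step 2: Convert Eₐ to J/mol: 65.2 kJ/mol = 65200 J/mol
Step 3: Calculate the exponent: -Eₐ/(RT) = -65200/(8.314 × 310) = -25.29740
Step 4: k = 4.88e+10 × exp(-25.29740)
Step 5: k = 4.88e+10 × 1.03152e-11 = 5.0338e-01 s⁻¹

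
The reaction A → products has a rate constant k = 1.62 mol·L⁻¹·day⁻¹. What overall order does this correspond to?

zeroth order (0)

Step 1: The units of k for an nth-order reaction are (concentration)^(1-n)·(time)⁻¹.
Step 2: Here k has units mol·L⁻¹·day⁻¹, so the concentration exponent is 1.
Step 3: 1 - n = 1 ⇒ n = 0. The reaction is zeroth order.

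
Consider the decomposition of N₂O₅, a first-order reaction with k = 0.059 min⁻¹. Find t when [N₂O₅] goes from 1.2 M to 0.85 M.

5.845 min

Step 1: For first-order: t = ln([N₂O₅]₀/[N₂O₅])/k
Step 2: t = ln(1.2/0.85)/0.059
Step 3: t = ln(1.412)/0.059
Step 4: t = 0.3448/0.059 = 5.845 min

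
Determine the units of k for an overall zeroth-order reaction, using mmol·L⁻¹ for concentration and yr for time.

mmol·L⁻¹·yr⁻¹

Step 1: For overall order n, rate = k × (concentration)^n.
Step 2: Rate has units mmol·L⁻¹·yr⁻¹; concentration term has units (mmol·L⁻¹)^0.
Step 3: k = rate / (concentration)^n, so units of k = (mmol·L⁻¹)^(1-0)·yr⁻¹ = mmol·L⁻¹·yr⁻¹.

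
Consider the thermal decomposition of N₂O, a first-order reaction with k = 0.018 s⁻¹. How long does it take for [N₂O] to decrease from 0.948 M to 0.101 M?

124.4 s

Step 1: For first-order: t = ln([N₂O]₀/[N₂O])/k
Step 2: t = ln(0.948/0.101)/0.018
Step 3: t = ln(9.386)/0.018
Step 4: t = 2.239/0.018 = 124.4 s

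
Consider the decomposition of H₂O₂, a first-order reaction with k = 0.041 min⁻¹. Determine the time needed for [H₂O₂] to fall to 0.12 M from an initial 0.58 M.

38.43 min

Step 1: For first-order: t = ln([H₂O₂]₀/[H₂O₂])/k
Step 2: t = ln(0.58/0.12)/0.041
Step 3: t = ln(4.833)/0.041
Step 4: t = 1.576/0.041 = 38.43 min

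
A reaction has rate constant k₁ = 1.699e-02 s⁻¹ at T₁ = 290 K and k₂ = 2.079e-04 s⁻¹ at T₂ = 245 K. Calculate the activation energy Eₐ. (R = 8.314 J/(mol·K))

57.8 kJ/mol

Step 1: Use the two-temperature Arrhenius form: ln(k₂/k₁) = -Eₐ/R × (1/T₂ - 1/T₁)
Step 2: ln(k₂/k₁) = ln(2.079e-04/1.699e-02) = ln(0.0122366) = -4.40332
Step 3: 1/T₂ - 1/T₁ = 1/245 - 1/290 = 6.333568e-04 K⁻¹
Step 4: Eₐ = -R × ln(k₂/k₁) / (1/T₂ - 1/T₁) = -8.314 × -4.40332 / 6.333568e-04
Step 5: Eₐ = 5.7802e+04 J/mol = 57.8 kJ/mol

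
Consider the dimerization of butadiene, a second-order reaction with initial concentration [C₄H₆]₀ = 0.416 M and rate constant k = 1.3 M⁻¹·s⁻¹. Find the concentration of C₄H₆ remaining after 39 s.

0.01883 M

Step 1: For a second-order reaction: 1/[C₄H₆] = 1/[C₄H₆]₀ + kt
Step 2: 1/[C₄H₆] = 1/0.416 + 1.3 × 39
Step 3: 1/[C₄H₆] = 2.404 + 50.7 = 53.1
Step 4: [C₄H₆] = 1/53.1 = 0.01883 M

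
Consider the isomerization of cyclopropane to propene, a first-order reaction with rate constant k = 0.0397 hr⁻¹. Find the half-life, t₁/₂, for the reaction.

17.46 hr

Step 1: For a first-order reaction, t₁/₂ = ln(2)/k
Step 2: t₁/₂ = ln(2)/0.0397
Step 3: t₁/₂ = 0.6931/0.0397 = 17.46 hr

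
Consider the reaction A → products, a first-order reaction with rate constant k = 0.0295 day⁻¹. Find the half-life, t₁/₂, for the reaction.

23.5 day

Step 1: For a first-order reaction, t₁/₂ = ln(2)/k
Step 2: t₁/₂ = ln(2)/0.0295
Step 3: t₁/₂ = 0.6931/0.0295 = 23.5 day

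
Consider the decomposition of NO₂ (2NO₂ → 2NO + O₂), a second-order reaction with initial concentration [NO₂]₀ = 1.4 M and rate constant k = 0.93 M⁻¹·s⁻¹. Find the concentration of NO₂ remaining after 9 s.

0.1101 M

Step 1: For a second-order reaction: 1/[NO₂] = 1/[NO₂]₀ + kt
Step 2: 1/[NO₂] = 1/1.4 + 0.93 × 9
Step 3: 1/[NO₂] = 0.7143 + 8.37 = 9.084
Step 4: [NO₂] = 1/9.084 = 0.1101 M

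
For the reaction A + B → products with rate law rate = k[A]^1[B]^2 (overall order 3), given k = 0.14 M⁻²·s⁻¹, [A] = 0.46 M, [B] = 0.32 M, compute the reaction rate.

0.006595 M/s

Step 1: The rate law is rate = k[A]^1[B]^2, overall order = 1+2 = 3
Step 2: Substitute values: rate = 0.14 × (0.46)^1 × (0.32)^2
Step 3: rate = 0.14 × 0.46 × 0.1024 = 0.00659456 M/s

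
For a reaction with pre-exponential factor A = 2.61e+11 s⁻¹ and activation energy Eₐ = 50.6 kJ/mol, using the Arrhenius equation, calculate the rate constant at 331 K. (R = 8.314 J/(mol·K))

2.70e+03 s⁻¹

Step 1: Use the Arrhenius equation: k = A × exp(-Eₐ/RT)
Step 2: Convert Eₐ to J/mol: 50.6 kJ/mol = 50600 J/mol
Step 3: Calculate the exponent: -Eₐ/(RT) = -50600/(8.314 × 331) = -18.38707
Step 4: k = 2.61e+11 × exp(-18.38707)
Step 5: k = 2.61e+11 × 1.03418e-08 = 2.6992e+03 s⁻¹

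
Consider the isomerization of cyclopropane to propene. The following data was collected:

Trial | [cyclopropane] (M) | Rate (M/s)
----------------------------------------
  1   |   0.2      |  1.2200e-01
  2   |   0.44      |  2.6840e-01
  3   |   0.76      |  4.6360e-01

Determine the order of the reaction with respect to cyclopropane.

first order (1)

Step 1: Compare trials to find order n where rate₂/rate₁ = ([cyclopropane]₂/[cyclopropane]₁)^n
Step 2: rate₂/rate₁ = 2.6840e-01/1.2200e-01 = 2.2
Step 3: [cyclopropane]₂/[cyclopropane]₁ = 0.44/0.2 = 2.2
Step 4: n = ln(2.2)/ln(2.2) = 1.00 ≈ 1
Step 5: The reaction is first order in cyclopropane.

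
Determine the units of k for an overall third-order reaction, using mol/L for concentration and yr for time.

(mol/L)⁻²·yr⁻¹

Step 1: For overall order n, rate = k × (concentration)^n.
Step 2: Rate has units mol/L·yr⁻¹; concentration term has units (mol/L)^3.
Step 3: k = rate / (concentration)^n, so units of k = (mol/L)^(1-3)·yr⁻¹ = (mol/L)⁻²·yr⁻¹.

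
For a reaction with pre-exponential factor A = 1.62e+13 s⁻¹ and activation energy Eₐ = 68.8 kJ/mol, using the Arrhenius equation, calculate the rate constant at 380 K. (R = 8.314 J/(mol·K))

5.65e+03 s⁻¹

Step 1: Use the Arrhenius equation: k = A × exp(-Eₐ/RT)
Step 2: Convert Eₐ to J/mol: 68.8 kJ/mol = 68800 J/mol
Step 3: Calculate the exponent: -Eₐ/(RT) = -68800/(8.314 × 380) = -21.77684
Step 4: k = 1.62e+13 × exp(-21.77684)
Step 5: k = 1.62e+13 × 3.48689e-10 = 5.6488e+03 s⁻¹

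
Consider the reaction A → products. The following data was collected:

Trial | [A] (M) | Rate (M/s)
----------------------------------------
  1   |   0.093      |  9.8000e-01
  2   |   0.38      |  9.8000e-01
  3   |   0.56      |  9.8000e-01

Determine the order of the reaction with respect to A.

zeroth order (0)

Step 1: Compare trials - when concentration changes, rate stays constant.
Step 2: rate₂/rate₁ = 9.8000e-01/9.8000e-01 = 1
Step 3: [A]₂/[A]₁ = 0.38/0.093 = 4.086
Step 4: Since rate ratio ≈ (conc ratio)^0, the reaction is zeroth order.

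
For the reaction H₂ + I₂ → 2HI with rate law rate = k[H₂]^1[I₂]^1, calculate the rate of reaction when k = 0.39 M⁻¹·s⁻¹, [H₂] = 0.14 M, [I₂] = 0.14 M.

0.007644 M/s

Step 1: The rate law is rate = k[H₂]^1[I₂]^1
Step 2: Substitute: rate = 0.39 × (0.14)^1 × (0.14)^1
Step 3: rate = 0.39 × 0.14 × 0.14 = 0.007644 M/s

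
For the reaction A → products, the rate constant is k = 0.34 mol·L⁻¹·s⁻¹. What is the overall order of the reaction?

zeroth order (0)

Step 1: The units of k for an nth-order reaction are (concentration)^(1-n)·(time)⁻¹.
Step 2: Here k has units mol·L⁻¹·s⁻¹, so the concentration exponent is 1.
Step 3: 1 - n = 1 ⇒ n = 0. The reaction is zeroth order.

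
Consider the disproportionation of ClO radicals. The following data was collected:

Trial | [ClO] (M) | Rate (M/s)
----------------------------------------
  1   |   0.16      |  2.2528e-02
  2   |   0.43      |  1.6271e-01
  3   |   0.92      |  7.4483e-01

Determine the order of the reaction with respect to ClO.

second order (2)

Step 1: Compare trials to find order n where rate₂/rate₁ = ([ClO]₂/[ClO]₁)^n
Step 2: rate₂/rate₁ = 1.6271e-01/2.2528e-02 = 7.223
Step 3: [ClO]₂/[ClO]₁ = 0.43/0.16 = 2.688
Step 4: n = ln(7.223)/ln(2.688) = 2.00 ≈ 2
Step 5: The reaction is second order in ClO.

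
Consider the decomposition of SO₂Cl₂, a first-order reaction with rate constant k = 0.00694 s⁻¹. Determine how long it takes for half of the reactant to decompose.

99.88 s

Step 1: For a first-order reaction, t₁/₂ = ln(2)/k
Step 2: t₁/₂ = ln(2)/0.00694
Step 3: t₁/₂ = 0.6931/0.00694 = 99.88 s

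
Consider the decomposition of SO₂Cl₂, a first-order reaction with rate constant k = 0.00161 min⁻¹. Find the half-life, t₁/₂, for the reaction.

430.5 min

Step 1: For a first-order reaction, t₁/₂ = ln(2)/k
Step 2: t₁/₂ = ln(2)/0.00161
Step 3: t₁/₂ = 0.6931/0.00161 = 430.5 min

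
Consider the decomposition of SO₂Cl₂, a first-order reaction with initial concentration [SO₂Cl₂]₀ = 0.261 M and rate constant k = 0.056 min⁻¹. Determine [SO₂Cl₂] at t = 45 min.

0.021 M

Step 1: For a first-order reaction: [SO₂Cl₂] = [SO₂Cl₂]₀ × e^(-kt)
Step 2: [SO₂Cl₂] = 0.261 × e^(-0.056 × 45)
Step 3: [SO₂Cl₂] = 0.261 × e^(-2.52)
Step 4: [SO₂Cl₂] = 0.261 × 0.0804596 = 0.021 M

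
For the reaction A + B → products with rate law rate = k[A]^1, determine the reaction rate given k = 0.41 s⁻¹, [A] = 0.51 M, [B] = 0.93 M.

0.2091 M/s

Step 1: The rate law is rate = k[A]^1
Step 2: Note that the rate does not depend on [B] (zero order in B).
Step 3: rate = 0.41 × (0.51)^1 = 0.2091 M/s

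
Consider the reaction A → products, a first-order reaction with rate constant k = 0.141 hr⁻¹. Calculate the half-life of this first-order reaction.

4.916 hr

Step 1: For a first-order reaction, t₁/₂ = ln(2)/k
Step 2: t₁/₂ = ln(2)/0.141
Step 3: t₁/₂ = 0.6931/0.141 = 4.916 hr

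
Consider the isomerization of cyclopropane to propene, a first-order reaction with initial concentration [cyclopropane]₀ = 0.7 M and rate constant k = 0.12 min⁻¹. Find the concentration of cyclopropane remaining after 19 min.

0.0716 M

Step 1: For a first-order reaction: [cyclopropane] = [cyclopropane]₀ × e^(-kt)
Step 2: [cyclopropane] = 0.7 × e^(-0.12 × 19)
Step 3: [cyclopropane] = 0.7 × e^(-2.28)
Step 4: [cyclopropane] = 0.7 × 0.102284 = 0.0716 M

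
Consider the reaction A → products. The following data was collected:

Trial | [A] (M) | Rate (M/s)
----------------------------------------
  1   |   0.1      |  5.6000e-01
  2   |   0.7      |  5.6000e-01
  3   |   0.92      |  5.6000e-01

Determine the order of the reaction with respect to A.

zeroth order (0)

Step 1: Compare trials - when concentration changes, rate stays constant.
Step 2: rate₂/rate₁ = 5.6000e-01/5.6000e-01 = 1
Step 3: [A]₂/[A]₁ = 0.7/0.1 = 7
Step 4: Since rate ratio ≈ (conc ratio)^0, the reaction is zeroth order.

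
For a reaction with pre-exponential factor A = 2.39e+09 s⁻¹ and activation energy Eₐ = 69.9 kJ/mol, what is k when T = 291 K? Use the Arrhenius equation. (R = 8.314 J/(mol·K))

6.77e-04 s⁻¹

Step 1: Use the Arrhenius equation: k = A × exp(-Eₐ/RT)
Step 2: Convert Eₐ to J/mol: 69.9 kJ/mol = 69900 J/mol
Step 3: Calculate the exponent: -Eₐ/(RT) = -69900/(8.314 × 291) = -28.89177
Step 4: k = 2.39e+09 × exp(-28.89177)
Step 5: k = 2.39e+09 × 2.83442e-13 = 6.7743e-04 s⁻¹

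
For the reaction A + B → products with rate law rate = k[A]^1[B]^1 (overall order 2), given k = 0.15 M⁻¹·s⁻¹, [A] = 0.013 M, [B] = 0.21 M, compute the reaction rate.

0.0004095 M/s

Step 1: The rate law is rate = k[A]^1[B]^1, overall order = 1+1 = 2
Step 2: Substitute values: rate = 0.15 × (0.013)^1 × (0.21)^1
Step 3: rate = 0.15 × 0.013 × 0.21 = 0.0004095 M/s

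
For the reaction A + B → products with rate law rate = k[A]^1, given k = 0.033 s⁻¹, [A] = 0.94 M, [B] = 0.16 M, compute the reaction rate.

0.03102 M/s

Step 1: The rate law is rate = k[A]^1
Step 2: Note that the rate does not depend on [B] (zero order in B).
Step 3: rate = 0.033 × (0.94)^1 = 0.03102 M/s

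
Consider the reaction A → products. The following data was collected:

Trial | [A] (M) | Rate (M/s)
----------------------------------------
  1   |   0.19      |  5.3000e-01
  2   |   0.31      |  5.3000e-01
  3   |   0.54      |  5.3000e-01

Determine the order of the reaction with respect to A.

zeroth order (0)

Step 1: Compare trials - when concentration changes, rate stays constant.
Step 2: rate₂/rate₁ = 5.3000e-01/5.3000e-01 = 1
Step 3: [A]₂/[A]₁ = 0.31/0.19 = 1.632
Step 4: Since rate ratio ≈ (conc ratio)^0, the reaction is zeroth order.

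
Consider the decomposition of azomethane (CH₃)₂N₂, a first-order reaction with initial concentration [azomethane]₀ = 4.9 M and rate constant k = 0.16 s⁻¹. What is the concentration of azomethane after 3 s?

3.032 M

Step 1: For a first-order reaction: [azomethane] = [azomethane]₀ × e^(-kt)
Step 2: [azomethane] = 4.9 × e^(-0.16 × 3)
Step 3: [azomethane] = 4.9 × e^(-0.48)
Step 4: [azomethane] = 4.9 × 0.618783 = 3.032 M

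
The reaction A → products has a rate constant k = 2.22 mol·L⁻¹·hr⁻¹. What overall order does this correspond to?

zeroth order (0)

Step 1: The units of k for an nth-order reaction are (concentration)^(1-n)·(time)⁻¹.
Step 2: Here k has units mol·L⁻¹·hr⁻¹, so the concentration exponent is 1.
Step 3: 1 - n = 1 ⇒ n = 0. The reaction is zeroth order.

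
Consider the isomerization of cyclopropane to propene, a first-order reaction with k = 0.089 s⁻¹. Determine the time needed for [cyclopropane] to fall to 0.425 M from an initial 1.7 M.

15.58 s

Step 1: For first-order: t = ln([cyclopropane]₀/[cyclopropane])/k
Step 2: t = ln(1.7/0.425)/0.089
Step 3: t = ln(4)/0.089
Step 4: t = 1.386/0.089 = 15.58 s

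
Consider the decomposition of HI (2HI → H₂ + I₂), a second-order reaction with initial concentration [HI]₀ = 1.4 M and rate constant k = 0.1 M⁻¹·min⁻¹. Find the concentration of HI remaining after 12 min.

0.5224 M

Step 1: For a second-order reaction: 1/[HI] = 1/[HI]₀ + kt
Step 2: 1/[HI] = 1/1.4 + 0.1 × 12
Step 3: 1/[HI] = 0.7143 + 1.2 = 1.914
Step 4: [HI] = 1/1.914 = 0.5224 M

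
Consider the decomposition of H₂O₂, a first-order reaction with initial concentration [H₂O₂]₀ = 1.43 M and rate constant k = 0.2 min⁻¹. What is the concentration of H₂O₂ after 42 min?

0.0003216 M

Step 1: For a first-order reaction: [H₂O₂] = [H₂O₂]₀ × e^(-kt)
Step 2: [H₂O₂] = 1.43 × e^(-0.2 × 42)
Step 3: [H₂O₂] = 1.43 × e^(-8.4)
Step 4: [H₂O₂] = 1.43 × 0.000224867 = 0.0003216 M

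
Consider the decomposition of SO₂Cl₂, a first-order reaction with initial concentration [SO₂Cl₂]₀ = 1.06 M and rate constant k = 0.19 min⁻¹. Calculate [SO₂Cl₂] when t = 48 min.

0.000116 M

Step 1: For a first-order reaction: [SO₂Cl₂] = [SO₂Cl₂]₀ × e^(-kt)
Step 2: [SO₂Cl₂] = 1.06 × e^(-0.19 × 48)
Step 3: [SO₂Cl₂] = 1.06 × e^(-9.12)
Step 4: [SO₂Cl₂] = 1.06 × 0.000109455 = 0.000116 M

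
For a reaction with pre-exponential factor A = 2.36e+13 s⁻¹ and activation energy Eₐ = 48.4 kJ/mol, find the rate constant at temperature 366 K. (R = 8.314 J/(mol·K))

2.92e+06 s⁻¹

Step 1: Use the Arrhenius equation: k = A × exp(-Eₐ/RT)
Step 2: Convert Eₐ to J/mol: 48.4 kJ/mol = 48400 J/mol
Step 3: Calculate the exponent: -Eₐ/(RT) = -48400/(8.314 × 366) = -15.90575
Step 4: k = 2.36e+13 × exp(-15.90575)
Step 5: k = 2.36e+13 × 1.23658e-07 = 2.9183e+06 s⁻¹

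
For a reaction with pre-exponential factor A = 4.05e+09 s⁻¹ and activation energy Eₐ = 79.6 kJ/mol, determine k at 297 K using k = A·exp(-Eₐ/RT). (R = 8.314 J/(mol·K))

4.05e-05 s⁻¹

Step 1: Use the Arrhenius equation: k = A × exp(-Eₐ/RT)
Step 2: Convert Eₐ to J/mol: 79.6 kJ/mol = 79600 J/mol
Step 3: Calculate the exponent: -Eₐ/(RT) = -79600/(8.314 × 297) = -32.23640
Step 4: k = 4.05e+09 × exp(-32.23640)
Step 5: k = 4.05e+09 × 9.99791e-15 = 4.0492e-05 s⁻¹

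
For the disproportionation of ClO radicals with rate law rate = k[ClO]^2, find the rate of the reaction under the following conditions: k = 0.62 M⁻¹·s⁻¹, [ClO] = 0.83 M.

0.4271 M/s

Step 1: Identify the rate law: rate = k[ClO]^2
Step 2: Substitute values: rate = 0.62 × (0.83)^2
Step 3: Calculate: rate = 0.62 × 0.6889 = 0.427118 M/s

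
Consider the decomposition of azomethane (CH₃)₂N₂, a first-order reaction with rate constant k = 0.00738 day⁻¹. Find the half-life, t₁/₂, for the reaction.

93.92 day

Step 1: For a first-order reaction, t₁/₂ = ln(2)/k
Step 2: t₁/₂ = ln(2)/0.00738
Step 3: t₁/₂ = 0.6931/0.00738 = 93.92 day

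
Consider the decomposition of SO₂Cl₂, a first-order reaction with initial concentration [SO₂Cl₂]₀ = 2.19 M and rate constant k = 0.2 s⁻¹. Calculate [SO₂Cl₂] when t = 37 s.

0.001339 M

Step 1: For a first-order reaction: [SO₂Cl₂] = [SO₂Cl₂]₀ × e^(-kt)
Step 2: [SO₂Cl₂] = 2.19 × e^(-0.2 × 37)
Step 3: [SO₂Cl₂] = 2.19 × e^(-7.4)
Step 4: [SO₂Cl₂] = 2.19 × 0.000611253 = 0.001339 M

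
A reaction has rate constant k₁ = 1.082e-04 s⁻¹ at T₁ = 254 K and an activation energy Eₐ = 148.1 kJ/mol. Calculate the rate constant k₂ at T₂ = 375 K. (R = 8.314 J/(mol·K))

7.276e+05 s⁻¹

Step 1: Use the two-temperature Arrhenius form: ln(k₂/k₁) = -Eₐ/R × (1/T₂ - 1/T₁)
Step 2: Convert Eₐ to J/mol: 148.1 kJ/mol = 148100 J/mol
Step 3: 1/T₂ - 1/T₁ = 1/375 - 1/254 = -1.270341e-03 K⁻¹
Step 4: ln(k₂/k₁) = -148100/8.314 × -1.270341e-03 = 22.62900
Step 5: k₂ = k₁ × exp(22.62900) = 1.082e-04 × 6.72434e+09 = 7.276e+05 s⁻¹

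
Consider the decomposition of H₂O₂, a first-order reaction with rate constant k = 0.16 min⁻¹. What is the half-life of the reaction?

4.332 min

Step 1: For a first-order reaction, t₁/₂ = ln(2)/k
Step 2: t₁/₂ = ln(2)/0.16
Step 3: t₁/₂ = 0.6931/0.16 = 4.332 min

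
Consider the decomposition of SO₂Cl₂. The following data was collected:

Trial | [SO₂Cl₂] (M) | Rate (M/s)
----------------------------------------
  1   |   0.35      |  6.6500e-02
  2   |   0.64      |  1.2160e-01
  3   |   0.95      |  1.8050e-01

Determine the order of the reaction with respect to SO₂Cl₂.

first order (1)

Step 1: Compare trials to find order n where rate₂/rate₁ = ([SO₂Cl₂]₂/[SO₂Cl₂]₁)^n
Step 2: rate₂/rate₁ = 1.2160e-01/6.6500e-02 = 1.829
Step 3: [SO₂Cl₂]₂/[SO₂Cl₂]₁ = 0.64/0.35 = 1.829
Step 4: n = ln(1.829)/ln(1.829) = 1.00 ≈ 1
Step 5: The reaction is first order in SO₂Cl₂.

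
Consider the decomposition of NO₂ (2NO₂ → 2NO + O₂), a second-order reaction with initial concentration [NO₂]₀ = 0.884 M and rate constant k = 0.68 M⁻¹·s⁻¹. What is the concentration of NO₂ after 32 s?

0.04368 M

Step 1: For a second-order reaction: 1/[NO₂] = 1/[NO₂]₀ + kt
Step 2: 1/[NO₂] = 1/0.884 + 0.68 × 32
Step 3: 1/[NO₂] = 1.131 + 21.76 = 22.89
Step 4: [NO₂] = 1/22.89 = 0.04368 M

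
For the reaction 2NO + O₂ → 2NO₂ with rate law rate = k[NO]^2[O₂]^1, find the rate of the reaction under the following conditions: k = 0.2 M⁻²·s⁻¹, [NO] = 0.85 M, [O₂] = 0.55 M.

0.07948 M/s

Step 1: The rate law is rate = k[NO]^2[O₂]^1
Step 2: Substitute: rate = 0.2 × (0.85)^2 × (0.55)^1
Step 3: rate = 0.2 × 0.7225 × 0.55 = 0.079475 M/s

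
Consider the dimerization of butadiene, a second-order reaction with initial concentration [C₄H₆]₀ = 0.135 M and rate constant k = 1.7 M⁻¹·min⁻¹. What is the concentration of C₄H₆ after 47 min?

0.01145 M

Step 1: For a second-order reaction: 1/[C₄H₆] = 1/[C₄H₆]₀ + kt
Step 2: 1/[C₄H₆] = 1/0.135 + 1.7 × 47
Step 3: 1/[C₄H₆] = 7.407 + 79.9 = 87.31
Step 4: [C₄H₆] = 1/87.31 = 0.01145 M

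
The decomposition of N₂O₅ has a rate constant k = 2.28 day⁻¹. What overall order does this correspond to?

first order (1)

Step 1: The units of k for an nth-order reaction are (concentration)^(1-n)·(time)⁻¹.
Step 2: Here k has units day⁻¹, so the concentration exponent is 0.
Step 3: 1 - n = 0 ⇒ n = 1. The reaction is first order.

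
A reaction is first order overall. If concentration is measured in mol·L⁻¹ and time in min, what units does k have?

min⁻¹

Step 1: For overall order n, rate = k × (concentration)^n.
Step 2: Rate has units mol·L⁻¹·min⁻¹; concentration term has units (mol·L⁻¹)^1.
Step 3: k = rate / (concentration)^n, so units of k = (mol·L⁻¹)^(1-1)·min⁻¹ = min⁻¹.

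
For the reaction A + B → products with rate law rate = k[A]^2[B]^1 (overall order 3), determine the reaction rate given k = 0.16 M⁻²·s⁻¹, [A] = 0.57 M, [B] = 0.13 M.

0.006758 M/s

Step 1: The rate law is rate = k[A]^2[B]^1, overall order = 2+1 = 3
Step 2: Substitute values: rate = 0.16 × (0.57)^2 × (0.13)^1
Step 3: rate = 0.16 × 0.3249 × 0.13 = 0.00675792 M/s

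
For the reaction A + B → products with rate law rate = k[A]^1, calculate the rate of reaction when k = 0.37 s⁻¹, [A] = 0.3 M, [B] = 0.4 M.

0.111 M/s

Step 1: The rate law is rate = k[A]^1
Step 2: Note that the rate does not depend on [B] (zero order in B).
Step 3: rate = 0.37 × (0.3)^1 = 0.111 M/s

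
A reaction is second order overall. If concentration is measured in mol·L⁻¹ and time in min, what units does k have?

(mol·L⁻¹)⁻¹·min⁻¹

Step 1: For overall order n, rate = k × (concentration)^n.
Step 2: Rate has units mol·L⁻¹·min⁻¹; concentration term has units (mol·L⁻¹)^2.
Step 3: k = rate / (concentration)^n, so units of k = (mol·L⁻¹)^(1-2)·min⁻¹ = (mol·L⁻¹)⁻¹·min⁻¹.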